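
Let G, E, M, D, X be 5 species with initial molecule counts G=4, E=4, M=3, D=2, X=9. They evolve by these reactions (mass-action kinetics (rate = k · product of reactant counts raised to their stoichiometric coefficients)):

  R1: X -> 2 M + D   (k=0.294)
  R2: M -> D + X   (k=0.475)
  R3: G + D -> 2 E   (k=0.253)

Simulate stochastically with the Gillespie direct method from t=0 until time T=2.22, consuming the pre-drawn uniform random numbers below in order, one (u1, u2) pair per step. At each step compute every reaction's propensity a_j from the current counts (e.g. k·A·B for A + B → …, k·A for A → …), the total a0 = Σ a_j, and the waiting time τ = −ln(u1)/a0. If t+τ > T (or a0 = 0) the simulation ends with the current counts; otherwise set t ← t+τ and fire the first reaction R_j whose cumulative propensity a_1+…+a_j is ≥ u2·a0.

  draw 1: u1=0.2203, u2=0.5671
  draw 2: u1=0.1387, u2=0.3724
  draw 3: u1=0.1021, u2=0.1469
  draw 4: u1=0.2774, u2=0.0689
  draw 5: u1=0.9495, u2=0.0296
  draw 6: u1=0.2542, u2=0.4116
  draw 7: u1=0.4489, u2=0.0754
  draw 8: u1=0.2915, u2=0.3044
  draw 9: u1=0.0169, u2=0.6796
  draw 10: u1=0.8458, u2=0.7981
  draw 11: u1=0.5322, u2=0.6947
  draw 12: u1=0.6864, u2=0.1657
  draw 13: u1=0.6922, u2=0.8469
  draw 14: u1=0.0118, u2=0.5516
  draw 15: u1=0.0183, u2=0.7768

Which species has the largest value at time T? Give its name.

Dominant species at T: E

t=0.000: G=4 E=4 M=3 D=2 X=9
Draw 1: a1=2.646, a2=1.425, a3=2.024, a0=6.095; τ=−ln(0.2203)/6.095=0.248 → t=0.248; u2·a0=0.5671·6.095=3.456; a1=2.646 < 3.456 ≤ a1+a2=4.071 → R2 fires; G=4 E=4 M=2 D=3 X=10
Draw 2: a1=2.940, a2=0.950, a3=3.036, a0=6.926; τ=−ln(0.1387)/6.926=0.285 → t=0.533; u2·a0=0.3724·6.926=2.579 ≤ a1=2.940 → R1 fires; G=4 E=4 M=4 D=4 X=9
Draw 3: a1=2.646, a2=1.900, a3=4.048, a0=8.594; τ=−ln(0.1021)/8.594=0.266 → t=0.799; u2·a0=0.1469·8.594=1.262 ≤ a1=2.646 → R1 fires; G=4 E=4 M=6 D=5 X=8
Draw 4: a1=2.352, a2=2.850, a3=5.060, a0=10.262; τ=−ln(0.2774)/10.262=0.125 → t=0.924; u2·a0=0.0689·10.262=0.707 ≤ a1=2.352 → R1 fires; G=4 E=4 M=8 D=6 X=7
Draw 5: a1=2.058, a2=3.800, a3=6.072, a0=11.930; τ=−ln(0.9495)/11.930=0.004 → t=0.928; u2·a0=0.0296·11.930=0.353 ≤ a1=2.058 → R1 fires; G=4 E=4 M=10 D=7 X=6
Draw 6: a1=1.764, a2=4.750, a3=7.084, a0=13.598; τ=−ln(0.2542)/13.598=0.101 → t=1.029; u2·a0=0.4116·13.598=5.597; a1=1.764 < 5.597 ≤ a1+a2=6.514 → R2 fires; G=4 E=4 M=9 D=8 X=7
Draw 7: a1=2.058, a2=4.275, a3=8.096, a0=14.429; τ=−ln(0.4489)/14.429=0.056 → t=1.084; u2·a0=0.0754·14.429=1.088 ≤ a1=2.058 → R1 fires; G=4 E=4 M=11 D=9 X=6
Draw 8: a1=1.764, a2=5.225, a3=9.108, a0=16.097; τ=−ln(0.2915)/16.097=0.077 → t=1.161; u2·a0=0.3044·16.097=4.900; a1=1.764 < 4.900 ≤ a1+a2=6.989 → R2 fires; G=4 E=4 M=10 D=10 X=7
Draw 9: a1=2.058, a2=4.750, a3=10.120, a0=16.928; τ=−ln(0.0169)/16.928=0.241 → t=1.402; u2·a0=0.6796·16.928=11.504; a1+a2=6.808 < 11.504 ≤ a1+…+a3=16.928 → R3 fires; G=3 E=6 M=10 D=9 X=7
Draw 10: a1=2.058, a2=4.750, a3=6.831, a0=13.639; τ=−ln(0.8458)/13.639=0.012 → t=1.414; u2·a0=0.7981·13.639=10.885; a1+a2=6.808 < 10.885 ≤ a1+…+a3=13.639 → R3 fires; G=2 E=8 M=10 D=8 X=7
Draw 11: a1=2.058, a2=4.750, a3=4.048, a0=10.856; τ=−ln(0.5322)/10.856=0.058 → t=1.472; u2·a0=0.6947·10.856=7.542; a1+a2=6.808 < 7.542 ≤ a1+…+a3=10.856 → R3 fires; G=1 E=10 M=10 D=7 X=7
Draw 12: a1=2.058, a2=4.750, a3=1.771, a0=8.579; τ=−ln(0.6864)/8.579=0.044 → t=1.516; u2·a0=0.1657·8.579=1.422 ≤ a1=2.058 → R1 fires; G=1 E=10 M=12 D=8 X=6
Draw 13: a1=1.764, a2=5.700, a3=2.024, a0=9.488; τ=−ln(0.6922)/9.488=0.039 → t=1.555; u2·a0=0.8469·9.488=8.035; a1+a2=7.464 < 8.035 ≤ a1+…+a3=9.488 → R3 fires; G=0 E=12 M=12 D=7 X=6
Draw 14: a1=1.764, a2=5.700, a3=0.000, a0=7.464; τ=−ln(0.0118)/7.464=0.595 → t=2.150; u2·a0=0.5516·7.464=4.117; a1=1.764 < 4.117 ≤ a1+a2=7.464 → R2 fires; G=0 E=12 M=11 D=8 X=7
Draw 15: a1=2.058, a2=5.225, a3=0.000, a0=7.283; τ=−ln(0.0183)/7.283=0.549 → t=2.699 > T=2.22: stop.
At T=2.22: G=0 E=12 M=11 D=8 X=7; the largest is E.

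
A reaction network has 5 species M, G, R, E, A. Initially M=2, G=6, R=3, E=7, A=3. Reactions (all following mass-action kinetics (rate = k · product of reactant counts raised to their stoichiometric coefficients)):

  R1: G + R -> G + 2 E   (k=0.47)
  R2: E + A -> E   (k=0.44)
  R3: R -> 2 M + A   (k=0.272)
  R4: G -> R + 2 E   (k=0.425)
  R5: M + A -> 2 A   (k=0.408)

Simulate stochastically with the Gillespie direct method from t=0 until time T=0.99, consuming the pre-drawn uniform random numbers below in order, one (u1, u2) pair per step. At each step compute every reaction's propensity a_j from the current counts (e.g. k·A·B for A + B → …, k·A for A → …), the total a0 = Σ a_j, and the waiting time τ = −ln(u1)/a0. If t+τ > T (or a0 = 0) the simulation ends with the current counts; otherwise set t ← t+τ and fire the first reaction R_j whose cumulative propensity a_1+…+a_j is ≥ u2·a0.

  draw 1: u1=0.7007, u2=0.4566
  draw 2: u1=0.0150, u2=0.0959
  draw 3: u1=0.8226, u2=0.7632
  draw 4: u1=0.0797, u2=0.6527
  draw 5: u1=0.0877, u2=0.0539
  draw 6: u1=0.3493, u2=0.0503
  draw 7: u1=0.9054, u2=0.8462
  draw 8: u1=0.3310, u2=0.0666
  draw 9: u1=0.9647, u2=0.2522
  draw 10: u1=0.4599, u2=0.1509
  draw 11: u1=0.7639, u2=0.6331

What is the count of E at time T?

E at T = 13

t=0.000: M=2 G=6 R=3 E=7 A=3
Draw 1: a1=8.460, a2=9.240, a3=0.816, a4=2.550, a5=2.448, a0=23.514; τ=−ln(0.7007)/23.514=0.015 → t=0.015; u2·a0=0.4566·23.514=10.736; a1=8.460 < 10.736 ≤ a1+a2=17.700 → R2 fires; M=2 G=6 R=3 E=7 A=2
Draw 2: a1=8.460, a2=6.160, a3=0.816, a4=2.550, a5=1.632, a0=19.618; τ=−ln(0.0150)/19.618=0.214 → t=0.229; u2·a0=0.0959·19.618=1.881 ≤ a1=8.460 → R1 fires; M=2 G=6 R=2 E=9 A=2
Draw 3: a1=5.640, a2=7.920, a3=0.544, a4=2.550, a5=1.632, a0=18.286; τ=−ln(0.8226)/18.286=0.011 → t=0.240; u2·a0=0.7632·18.286=13.956; a1+a2=13.560 < 13.956 ≤ a1+…+a3=14.104 → R3 fires; M=4 G=6 R=1 E=9 A=3
Draw 4: a1=2.820, a2=11.880, a3=0.272, a4=2.550, a5=4.896, a0=22.418; τ=−ln(0.0797)/22.418=0.113 → t=0.353; u2·a0=0.6527·22.418=14.632; a1=2.820 < 14.632 ≤ a1+a2=14.700 → R2 fires; M=4 G=6 R=1 E=9 A=2
Draw 5: a1=2.820, a2=7.920, a3=0.272, a4=2.550, a5=3.264, a0=16.826; τ=−ln(0.0877)/16.826=0.145 → t=0.497; u2·a0=0.0539·16.826=0.907 ≤ a1=2.820 → R1 fires; M=4 G=6 R=0 E=11 A=2
Draw 6: a1=0.000, a2=9.680, a3=0.000, a4=2.550, a5=3.264, a0=15.494; τ=−ln(0.3493)/15.494=0.068 → t=0.565; u2·a0=0.0503·15.494=0.779; a1=0.000 < 0.779 ≤ a1+a2=9.680 → R2 fires; M=4 G=6 R=0 E=11 A=1
Draw 7: a1=0.000, a2=4.840, a3=0.000, a4=2.550, a5=1.632, a0=9.022; τ=−ln(0.9054)/9.022=0.011 → t=0.576; u2·a0=0.8462·9.022=7.634; a1+…+a4=7.390 < 7.634 ≤ a1+…+a5=9.022 → R5 fires; M=3 G=6 R=0 E=11 A=2
Draw 8: a1=0.000, a2=9.680, a3=0.000, a4=2.550, a5=2.448, a0=14.678; τ=−ln(0.3310)/14.678=0.075 → t=0.652; u2·a0=0.0666·14.678=0.978; a1=0.000 < 0.978 ≤ a1+a2=9.680 → R2 fires; M=3 G=6 R=0 E=11 A=1
Draw 9: a1=0.000, a2=4.840, a3=0.000, a4=2.550, a5=1.224, a0=8.614; τ=−ln(0.9647)/8.614=0.004 → t=0.656; u2·a0=0.2522·8.614=2.172; a1=0.000 < 2.172 ≤ a1+a2=4.840 → R2 fires; M=3 G=6 R=0 E=11 A=0
Draw 10: a1=0.000, a2=0.000, a3=0.000, a4=2.550, a5=0.000, a0=2.550; τ=−ln(0.4599)/2.550=0.305 → t=0.960; u2·a0=0.1509·2.550=0.385; a1+…+a3=0.000 < 0.385 ≤ a1+…+a4=2.550 → R4 fires; M=3 G=5 R=1 E=13 A=0
Draw 11: a1=2.350, a2=0.000, a3=0.272, a4=2.125, a5=0.000, a0=4.747; τ=−ln(0.7639)/4.747=0.057 → t=1.017 > T=0.99: stop.
Read off E at T=0.99: 13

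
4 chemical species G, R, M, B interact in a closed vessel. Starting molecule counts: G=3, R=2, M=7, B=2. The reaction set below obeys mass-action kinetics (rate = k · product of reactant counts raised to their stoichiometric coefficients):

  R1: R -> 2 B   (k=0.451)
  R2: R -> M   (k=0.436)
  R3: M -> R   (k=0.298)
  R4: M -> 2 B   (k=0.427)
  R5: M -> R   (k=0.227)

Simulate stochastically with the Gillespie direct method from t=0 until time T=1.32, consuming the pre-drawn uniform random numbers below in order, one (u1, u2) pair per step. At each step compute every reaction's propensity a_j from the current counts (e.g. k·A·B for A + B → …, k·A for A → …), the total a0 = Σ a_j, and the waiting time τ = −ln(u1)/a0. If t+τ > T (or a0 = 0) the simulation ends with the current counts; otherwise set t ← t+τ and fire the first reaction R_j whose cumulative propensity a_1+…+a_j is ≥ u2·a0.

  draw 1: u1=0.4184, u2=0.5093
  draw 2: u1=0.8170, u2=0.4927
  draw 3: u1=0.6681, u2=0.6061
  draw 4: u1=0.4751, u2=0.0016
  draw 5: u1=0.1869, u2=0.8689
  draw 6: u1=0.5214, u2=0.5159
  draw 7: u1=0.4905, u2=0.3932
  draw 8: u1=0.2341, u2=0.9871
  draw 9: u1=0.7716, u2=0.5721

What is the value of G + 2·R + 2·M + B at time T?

Value at T = 23

Check how each reaction changes W = G + 2·R + 2·M + B (weight of products minus weight of reactants):
R1: R -> 2 B: (1·2) − (2·1) = 2 − 2 = 0
R2: R -> M: (2·1) − (2·1) = 2 − 2 = 0
R3: M -> R: (2·1) − (2·1) = 2 − 2 = 0
R4: M -> 2 B: (1·2) − (2·1) = 2 − 2 = 0
R5: M -> R: (2·1) − (2·1) = 2 − 2 = 0
Every reaction leaves W unchanged, so W is conserved and no simulation is needed: W(T) = W(0) = 3 + 2·2 + 2·7 + 2 = 23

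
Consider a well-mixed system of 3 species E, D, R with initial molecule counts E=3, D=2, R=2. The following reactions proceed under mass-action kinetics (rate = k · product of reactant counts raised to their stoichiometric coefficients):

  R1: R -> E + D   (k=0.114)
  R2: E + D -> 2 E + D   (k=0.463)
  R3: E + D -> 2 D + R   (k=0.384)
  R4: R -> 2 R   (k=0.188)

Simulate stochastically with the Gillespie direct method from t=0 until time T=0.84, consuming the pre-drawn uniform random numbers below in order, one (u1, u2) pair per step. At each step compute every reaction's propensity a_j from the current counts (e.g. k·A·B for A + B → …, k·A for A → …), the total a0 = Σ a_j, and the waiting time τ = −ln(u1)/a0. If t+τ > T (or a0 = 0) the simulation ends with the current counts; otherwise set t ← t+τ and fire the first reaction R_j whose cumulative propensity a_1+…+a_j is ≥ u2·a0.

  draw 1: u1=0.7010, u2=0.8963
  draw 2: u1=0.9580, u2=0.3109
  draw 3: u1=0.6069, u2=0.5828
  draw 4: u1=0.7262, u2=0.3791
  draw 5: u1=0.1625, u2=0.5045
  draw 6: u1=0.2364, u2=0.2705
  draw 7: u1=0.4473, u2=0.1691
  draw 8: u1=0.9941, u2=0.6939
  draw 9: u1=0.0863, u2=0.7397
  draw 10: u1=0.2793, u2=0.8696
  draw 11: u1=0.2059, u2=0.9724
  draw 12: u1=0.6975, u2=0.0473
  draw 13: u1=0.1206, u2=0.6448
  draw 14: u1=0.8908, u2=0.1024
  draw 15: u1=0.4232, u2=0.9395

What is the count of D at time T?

D at T = 8

t=0.000: E=3 D=2 R=2
Draw 1: a1=0.228, a2=2.778, a3=2.304, a4=0.376, a0=5.686; τ=−ln(0.7010)/5.686=0.062 → t=0.062; u2·a0=0.8963·5.686=5.096; a1+a2=3.006 < 5.096 ≤ a1+…+a3=5.310 → R3 fires; E=2 D=3 R=3
Draw 2: a1=0.342, a2=2.778, a3=2.304, a4=0.564, a0=5.988; τ=−ln(0.9580)/5.988=0.007 → t=0.070; u2·a0=0.3109·5.988=1.862; a1=0.342 < 1.862 ≤ a1+a2=3.120 → R2 fires; E=3 D=3 R=3
Draw 3: a1=0.342, a2=4.167, a3=3.456, a4=0.564, a0=8.529; τ=−ln(0.6069)/8.529=0.059 → t=0.128; u2·a0=0.5828·8.529=4.971; a1+a2=4.509 < 4.971 ≤ a1+…+a3=7.965 → R3 fires; E=2 D=4 R=4
Draw 4: a1=0.456, a2=3.704, a3=3.072, a4=0.752, a0=7.984; τ=−ln(0.7262)/7.984=0.040 → t=0.168; u2·a0=0.3791·7.984=3.027; a1=0.456 < 3.027 ≤ a1+a2=4.160 → R2 fires; E=3 D=4 R=4
Draw 5: a1=0.456, a2=5.556, a3=4.608, a4=0.752, a0=11.372; τ=−ln(0.1625)/11.372=0.160 → t=0.328; u2·a0=0.5045·11.372=5.737; a1=0.456 < 5.737 ≤ a1+a2=6.012 → R2 fires; E=4 D=4 R=4
Draw 6: a1=0.456, a2=7.408, a3=6.144, a4=0.752, a0=14.760; τ=−ln(0.2364)/14.760=0.098 → t=0.426; u2·a0=0.2705·14.760=3.993; a1=0.456 < 3.993 ≤ a1+a2=7.864 → R2 fires; E=5 D=4 R=4
Draw 7: a1=0.456, a2=9.260, a3=7.680, a4=0.752, a0=18.148; τ=−ln(0.4473)/18.148=0.044 → t=0.470; u2·a0=0.1691·18.148=3.069; a1=0.456 < 3.069 ≤ a1+a2=9.716 → R2 fires; E=6 D=4 R=4
Draw 8: a1=0.456, a2=11.112, a3=9.216, a4=0.752, a0=21.536; τ=−ln(0.9941)/21.536=0.000 → t=0.470; u2·a0=0.6939·21.536=14.944; a1+a2=11.568 < 14.944 ≤ a1+…+a3=20.784 → R3 fires; E=5 D=5 R=5
Draw 9: a1=0.570, a2=11.575, a3=9.600, a4=0.940, a0=22.685; τ=−ln(0.0863)/22.685=0.108 → t=0.578; u2·a0=0.7397·22.685=16.780; a1+a2=12.145 < 16.780 ≤ a1+…+a3=21.745 → R3 fires; E=4 D=6 R=6
Draw 10: a1=0.684, a2=11.112, a3=9.216, a4=1.128, a0=22.140; τ=−ln(0.2793)/22.140=0.058 → t=0.636; u2·a0=0.8696·22.140=19.253; a1+a2=11.796 < 19.253 ≤ a1+…+a3=21.012 → R3 fires; E=3 D=7 R=7
Draw 11: a1=0.798, a2=9.723, a3=8.064, a4=1.316, a0=19.901; τ=−ln(0.2059)/19.901=0.079 → t=0.715; u2·a0=0.9724·19.901=19.352; a1+…+a3=18.585 < 19.352 ≤ a1+…+a4=19.901 → R4 fires; E=3 D=7 R=8
Draw 12: a1=0.912, a2=9.723, a3=8.064, a4=1.504, a0=20.203; τ=−ln(0.6975)/20.203=0.018 → t=0.733; u2·a0=0.0473·20.203=0.956; a1=0.912 < 0.956 ≤ a1+a2=10.635 → R2 fires; E=4 D=7 R=8
Draw 13: a1=0.912, a2=12.964, a3=10.752, a4=1.504, a0=26.132; τ=−ln(0.1206)/26.132=0.081 → t=0.814; u2·a0=0.6448·26.132=16.850; a1+a2=13.876 < 16.850 ≤ a1+…+a3=24.628 → R3 fires; E=3 D=8 R=9
Draw 14: a1=1.026, a2=11.112, a3=9.216, a4=1.692, a0=23.046; τ=−ln(0.8908)/23.046=0.005 → t=0.819; u2·a0=0.1024·23.046=2.360; a1=1.026 < 2.360 ≤ a1+a2=12.138 → R2 fires; E=4 D=8 R=9
Draw 15: a1=1.026, a2=14.816, a3=12.288, a4=1.692, a0=29.822; τ=−ln(0.4232)/29.822=0.029 → t=0.848 > T=0.84: stop.
Read off D at T=0.84: 8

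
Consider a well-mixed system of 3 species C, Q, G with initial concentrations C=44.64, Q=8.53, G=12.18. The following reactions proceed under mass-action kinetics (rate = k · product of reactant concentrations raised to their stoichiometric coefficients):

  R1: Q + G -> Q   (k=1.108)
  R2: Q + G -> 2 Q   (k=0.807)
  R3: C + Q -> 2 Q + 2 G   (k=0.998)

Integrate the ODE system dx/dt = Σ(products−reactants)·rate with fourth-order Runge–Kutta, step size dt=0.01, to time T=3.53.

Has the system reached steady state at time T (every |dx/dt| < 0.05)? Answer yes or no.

RK4 with dt=0.01: 353 steps to T=3.53. Trajectory (selected grid times):
t=0.00: C=44.64 Q=8.53 G=12.18
t=0.39: C=0.00 Q=95.93 G=0.00
t=0.78: C=0.00 Q=95.93 G=0.00
t=1.18: C=0.00 Q=95.93 G=0.00
t=1.57: C=0.00 Q=95.93 G=0.00
t=1.96: C=0.00 Q=95.93 G=0.00
t=2.35: C=0.00 Q=95.93 G=0.00
t=2.75: C=0.00 Q=95.93 G=0.00
t=3.14: C=0.00 Q=95.93 G=0.00
t=3.53: C=0.00 Q=95.93 G=0.00
Rates at T: R1=0.0000, R2=0.0000, R3=0.0000
dx/dt at T (Σ net stoichiometry × rate): C=-0.0000, Q=+0.0000, G=-0.0000
Largest |dx/dt| is |+0.0000| (Q) < 0.05 → steady.

Steady state at T: yes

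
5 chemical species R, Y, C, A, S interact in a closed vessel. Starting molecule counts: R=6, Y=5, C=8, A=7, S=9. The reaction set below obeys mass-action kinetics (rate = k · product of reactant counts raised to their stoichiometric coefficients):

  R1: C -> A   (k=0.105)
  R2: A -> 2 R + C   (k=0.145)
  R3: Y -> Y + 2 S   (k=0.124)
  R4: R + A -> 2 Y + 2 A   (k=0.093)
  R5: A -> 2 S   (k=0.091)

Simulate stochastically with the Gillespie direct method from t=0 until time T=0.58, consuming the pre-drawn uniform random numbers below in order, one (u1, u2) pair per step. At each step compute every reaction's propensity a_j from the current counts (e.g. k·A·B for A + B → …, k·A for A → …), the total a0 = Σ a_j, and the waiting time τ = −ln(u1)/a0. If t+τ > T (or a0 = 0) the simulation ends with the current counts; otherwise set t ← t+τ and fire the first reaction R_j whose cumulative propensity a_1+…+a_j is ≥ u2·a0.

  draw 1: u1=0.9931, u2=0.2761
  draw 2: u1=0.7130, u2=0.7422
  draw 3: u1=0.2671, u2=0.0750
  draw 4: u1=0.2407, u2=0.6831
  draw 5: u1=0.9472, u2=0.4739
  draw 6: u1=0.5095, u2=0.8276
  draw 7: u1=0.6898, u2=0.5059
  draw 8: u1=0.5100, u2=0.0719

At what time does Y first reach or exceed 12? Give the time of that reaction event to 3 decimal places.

t=0.000: R=6 Y=5 C=8 A=7 S=9
Draw 1: a1=0.840, a2=1.015, a3=0.620, a4=3.906, a5=0.637, a0=7.018; τ=−ln(0.9931)/7.018=0.001 → t=0.001; u2·a0=0.2761·7.018=1.938; a1+a2=1.855 < 1.938 ≤ a1+…+a3=2.475 → R3 fires; R=6 Y=5 C=8 A=7 S=11
Draw 2: a1=0.840, a2=1.015, a3=0.620, a4=3.906, a5=0.637, a0=7.018; τ=−ln(0.7130)/7.018=0.048 → t=0.049; u2·a0=0.7422·7.018=5.209; a1+…+a3=2.475 < 5.209 ≤ a1+…+a4=6.381 → R4 fires; R=5 Y=7 C=8 A=8 S=11
Draw 3: a1=0.840, a2=1.160, a3=0.868, a4=3.720, a5=0.728, a0=7.316; τ=−ln(0.2671)/7.316=0.180 → t=0.230; u2·a0=0.0750·7.316=0.549 ≤ a1=0.840 → R1 fires; R=5 Y=7 C=7 A=9 S=11
Draw 4: a1=0.735, a2=1.305, a3=0.868, a4=4.185, a5=0.819, a0=7.912; τ=−ln(0.2407)/7.912=0.180 → t=0.410; u2·a0=0.6831·7.912=5.405; a1+…+a3=2.908 < 5.405 ≤ a1+…+a4=7.093 → R4 fires; R=4 Y=9 C=7 A=10 S=11
Draw 5: a1=0.735, a2=1.450, a3=1.116, a4=3.720, a5=0.910, a0=7.931; τ=−ln(0.9472)/7.931=0.007 → t=0.416; u2·a0=0.4739·7.931=3.759; a1+…+a3=3.301 < 3.759 ≤ a1+…+a4=7.021 → R4 fires; R=3 Y=11 C=7 A=11 S=11
Draw 6: a1=0.735, a2=1.595, a3=1.364, a4=3.069, a5=1.001, a0=7.764; τ=−ln(0.5095)/7.764=0.087 → t=0.503; u2·a0=0.8276·7.764=6.425; a1+…+a3=3.694 < 6.425 ≤ a1+…+a4=6.763 → R4 fires; R=2 Y=13 C=7 A=12 S=11
Draw 7: a1=0.735, a2=1.740, a3=1.612, a4=2.232, a5=1.092, a0=7.411; τ=−ln(0.6898)/7.411=0.050 → t=0.553; u2·a0=0.5059·7.411=3.749; a1+a2=2.475 < 3.749 ≤ a1+…+a3=4.087 → R3 fires; R=2 Y=13 C=7 A=12 S=13
Draw 8: a1=0.735, a2=1.740, a3=1.612, a4=2.232, a5=1.092, a0=7.411; τ=−ln(0.5100)/7.411=0.091 → t=0.644 > T=0.58: stop.
Y first becomes ≥ 12 when it reaches 13 at the event at t=0.503.

Threshold first reached at t = 0.503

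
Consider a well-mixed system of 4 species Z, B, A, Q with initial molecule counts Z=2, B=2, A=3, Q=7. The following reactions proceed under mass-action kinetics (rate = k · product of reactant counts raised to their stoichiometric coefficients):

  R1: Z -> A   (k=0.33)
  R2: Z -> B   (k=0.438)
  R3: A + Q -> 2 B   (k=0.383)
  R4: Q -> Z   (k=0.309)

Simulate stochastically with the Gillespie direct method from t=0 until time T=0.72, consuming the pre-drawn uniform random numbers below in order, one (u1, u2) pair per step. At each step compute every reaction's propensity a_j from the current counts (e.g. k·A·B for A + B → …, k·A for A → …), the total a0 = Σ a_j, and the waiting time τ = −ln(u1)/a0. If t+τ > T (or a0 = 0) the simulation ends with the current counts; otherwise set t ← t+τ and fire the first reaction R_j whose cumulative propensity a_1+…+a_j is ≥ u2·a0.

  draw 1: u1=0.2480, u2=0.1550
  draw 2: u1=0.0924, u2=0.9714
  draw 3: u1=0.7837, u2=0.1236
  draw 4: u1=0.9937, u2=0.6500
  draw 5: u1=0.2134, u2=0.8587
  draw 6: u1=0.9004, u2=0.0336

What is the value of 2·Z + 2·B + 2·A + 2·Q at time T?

Value at T = 28

Check how each reaction changes W = 2·Z + 2·B + 2·A + 2·Q (weight of products minus weight of reactants):
R1: Z -> A: (2·1) − (2·1) = 2 − 2 = 0
R2: Z -> B: (2·1) − (2·1) = 2 − 2 = 0
R3: A + Q -> 2 B: (2·2) − (2·1 + 2·1) = 4 − 4 = 0
R4: Q -> Z: (2·1) − (2·1) = 2 − 2 = 0
Every reaction leaves W unchanged, so W is conserved and no simulation is needed: W(T) = W(0) = 2·2 + 2·2 + 2·3 + 2·7 = 28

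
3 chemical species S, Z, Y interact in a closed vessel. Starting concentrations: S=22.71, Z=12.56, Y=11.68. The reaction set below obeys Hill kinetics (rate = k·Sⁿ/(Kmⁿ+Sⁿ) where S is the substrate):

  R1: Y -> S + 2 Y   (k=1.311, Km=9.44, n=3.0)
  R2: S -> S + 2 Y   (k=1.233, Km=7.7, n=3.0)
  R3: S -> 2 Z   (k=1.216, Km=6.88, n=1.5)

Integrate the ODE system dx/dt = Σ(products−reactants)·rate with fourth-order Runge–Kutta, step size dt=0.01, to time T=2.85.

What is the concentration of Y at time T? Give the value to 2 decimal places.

Y at T = 21.52

RK4 with dt=0.01: 285 steps to T=2.85. Trajectory (selected grid times):
t=0.00: S=22.71 Z=12.56 Y=11.68
t=0.32: S=22.66 Z=13.23 Y=12.73
t=0.63: S=22.64 Z=13.87 Y=13.76
t=0.95: S=22.63 Z=14.54 Y=14.84
t=1.27: S=22.64 Z=15.21 Y=15.94
t=1.58: S=22.66 Z=15.85 Y=17.02
t=1.90: S=22.69 Z=16.52 Y=18.14
t=2.22: S=22.73 Z=17.19 Y=19.28
t=2.53: S=22.77 Z=17.83 Y=20.38
t=2.85: S=22.82 Z=18.50 Y=21.52
Read off Y at T=2.85: 21.52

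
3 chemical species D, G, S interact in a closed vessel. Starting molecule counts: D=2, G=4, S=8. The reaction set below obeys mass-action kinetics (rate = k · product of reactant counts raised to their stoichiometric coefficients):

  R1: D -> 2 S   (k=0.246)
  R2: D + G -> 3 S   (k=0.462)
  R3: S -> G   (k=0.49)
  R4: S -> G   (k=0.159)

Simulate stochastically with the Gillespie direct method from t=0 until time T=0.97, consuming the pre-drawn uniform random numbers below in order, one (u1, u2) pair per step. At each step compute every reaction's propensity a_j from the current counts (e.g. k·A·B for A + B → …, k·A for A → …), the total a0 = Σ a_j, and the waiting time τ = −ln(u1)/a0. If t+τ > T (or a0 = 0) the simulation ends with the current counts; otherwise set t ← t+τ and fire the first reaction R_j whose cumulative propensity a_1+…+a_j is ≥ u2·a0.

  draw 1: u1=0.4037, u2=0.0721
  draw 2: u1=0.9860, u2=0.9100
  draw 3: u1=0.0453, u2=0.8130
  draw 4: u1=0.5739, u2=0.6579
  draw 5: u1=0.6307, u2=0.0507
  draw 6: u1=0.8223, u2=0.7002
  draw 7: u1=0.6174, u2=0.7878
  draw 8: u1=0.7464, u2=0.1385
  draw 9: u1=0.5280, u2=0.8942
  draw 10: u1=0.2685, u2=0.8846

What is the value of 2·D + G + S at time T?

Value at T = 16

Check how each reaction changes W = 2·D + G + S (weight of products minus weight of reactants):
R1: D -> 2 S: (1·2) − (2·1) = 2 − 2 = 0
R2: D + G -> 3 S: (1·3) − (2·1 + 1·1) = 3 − 3 = 0
R3: S -> G: (1·1) − (1·1) = 1 − 1 = 0
R4: S -> G: (1·1) − (1·1) = 1 − 1 = 0
Every reaction leaves W unchanged, so W is conserved and no simulation is needed: W(T) = W(0) = 2·2 + 4 + 8 = 16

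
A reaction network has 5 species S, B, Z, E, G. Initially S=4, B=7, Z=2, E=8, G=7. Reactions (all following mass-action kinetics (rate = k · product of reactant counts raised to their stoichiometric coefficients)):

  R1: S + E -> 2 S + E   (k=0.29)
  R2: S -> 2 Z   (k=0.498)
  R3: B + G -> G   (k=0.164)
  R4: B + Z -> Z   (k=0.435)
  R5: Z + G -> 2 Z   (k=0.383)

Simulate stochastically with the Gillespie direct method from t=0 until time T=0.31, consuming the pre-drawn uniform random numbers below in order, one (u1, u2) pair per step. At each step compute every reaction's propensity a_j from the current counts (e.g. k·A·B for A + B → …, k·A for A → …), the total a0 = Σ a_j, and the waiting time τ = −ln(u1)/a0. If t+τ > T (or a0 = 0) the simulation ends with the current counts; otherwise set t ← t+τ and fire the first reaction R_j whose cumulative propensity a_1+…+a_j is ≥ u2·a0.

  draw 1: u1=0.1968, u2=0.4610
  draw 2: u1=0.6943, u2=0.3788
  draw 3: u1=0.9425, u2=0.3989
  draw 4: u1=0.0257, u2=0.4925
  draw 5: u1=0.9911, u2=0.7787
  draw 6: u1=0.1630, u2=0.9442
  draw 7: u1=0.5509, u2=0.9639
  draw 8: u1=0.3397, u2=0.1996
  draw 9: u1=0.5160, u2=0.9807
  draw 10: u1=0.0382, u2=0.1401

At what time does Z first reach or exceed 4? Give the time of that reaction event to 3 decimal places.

t=0.000: S=4 B=7 Z=2 E=8 G=7
Draw 1: a1=9.280, a2=1.992, a3=8.036, a4=6.090, a5=5.362, a0=30.760; τ=−ln(0.1968)/30.760=0.053 → t=0.053; u2·a0=0.4610·30.760=14.180; a1+a2=11.272 < 14.180 ≤ a1+…+a3=19.308 → R3 fires; S=4 B=6 Z=2 E=8 G=7
Draw 2: a1=9.280, a2=1.992, a3=6.888, a4=5.220, a5=5.362, a0=28.742; τ=−ln(0.6943)/28.742=0.013 → t=0.066; u2·a0=0.3788·28.742=10.887; a1=9.280 < 10.887 ≤ a1+a2=11.272 → R2 fires; S=3 B=6 Z=4 E=8 G=7
Draw 3: a1=6.960, a2=1.494, a3=6.888, a4=10.440, a5=10.724, a0=36.506; τ=−ln(0.9425)/36.506=0.002 → t=0.067; u2·a0=0.3989·36.506=14.562; a1+a2=8.454 < 14.562 ≤ a1+…+a3=15.342 → R3 fires; S=3 B=5 Z=4 E=8 G=7
Draw 4: a1=6.960, a2=1.494, a3=5.740, a4=8.700, a5=10.724, a0=33.618; τ=−ln(0.0257)/33.618=0.109 → t=0.176; u2·a0=0.4925·33.618=16.557; a1+…+a3=14.194 < 16.557 ≤ a1+…+a4=22.894 → R4 fires; S=3 B=4 Z=4 E=8 G=7
Draw 5: a1=6.960, a2=1.494, a3=4.592, a4=6.960, a5=10.724, a0=30.730; τ=−ln(0.9911)/30.730=0.000 → t=0.176; u2·a0=0.7787·30.730=23.929; a1+…+a4=20.006 < 23.929 ≤ a1+…+a5=30.730 → R5 fires; S=3 B=4 Z=5 E=8 G=6
Draw 6: a1=6.960, a2=1.494, a3=3.936, a4=8.700, a5=11.490, a0=32.580; τ=−ln(0.1630)/32.580=0.056 → t=0.232; u2·a0=0.9442·32.580=30.762; a1+…+a4=21.090 < 30.762 ≤ a1+…+a5=32.580 → R5 fires; S=3 B=4 Z=6 E=8 G=5
Draw 7: a1=6.960, a2=1.494, a3=3.280, a4=10.440, a5=11.490, a0=33.664; τ=−ln(0.5509)/33.664=0.018 → t=0.250; u2·a0=0.9639·33.664=32.449; a1+…+a4=22.174 < 32.449 ≤ a1+…+a5=33.664 → R5 fires; S=3 B=4 Z=7 E=8 G=4
Draw 8: a1=6.960, a2=1.494, a3=2.624, a4=12.180, a5=10.724, a0=33.982; τ=−ln(0.3397)/33.982=0.032 → t=0.282; u2·a0=0.1996·33.982=6.783 ≤ a1=6.960 → R1 fires; S=4 B=4 Z=7 E=8 G=4
Draw 9: a1=9.280, a2=1.992, a3=2.624, a4=12.180, a5=10.724, a0=36.800; τ=−ln(0.5160)/36.800=0.018 → t=0.300; u2·a0=0.9807·36.800=36.090; a1+…+a4=26.076 < 36.090 ≤ a1+…+a5=36.800 → R5 fires; S=4 B=4 Z=8 E=8 G=3
Draw 10: a1=9.280, a2=1.992, a3=1.968, a4=13.920, a5=9.192, a0=36.352; τ=−ln(0.0382)/36.352=0.090 → t=0.389 > T=0.31: stop.
Z first becomes ≥ 4 when it reaches 4 at the event at t=0.066.

Threshold first reached at t = 0.066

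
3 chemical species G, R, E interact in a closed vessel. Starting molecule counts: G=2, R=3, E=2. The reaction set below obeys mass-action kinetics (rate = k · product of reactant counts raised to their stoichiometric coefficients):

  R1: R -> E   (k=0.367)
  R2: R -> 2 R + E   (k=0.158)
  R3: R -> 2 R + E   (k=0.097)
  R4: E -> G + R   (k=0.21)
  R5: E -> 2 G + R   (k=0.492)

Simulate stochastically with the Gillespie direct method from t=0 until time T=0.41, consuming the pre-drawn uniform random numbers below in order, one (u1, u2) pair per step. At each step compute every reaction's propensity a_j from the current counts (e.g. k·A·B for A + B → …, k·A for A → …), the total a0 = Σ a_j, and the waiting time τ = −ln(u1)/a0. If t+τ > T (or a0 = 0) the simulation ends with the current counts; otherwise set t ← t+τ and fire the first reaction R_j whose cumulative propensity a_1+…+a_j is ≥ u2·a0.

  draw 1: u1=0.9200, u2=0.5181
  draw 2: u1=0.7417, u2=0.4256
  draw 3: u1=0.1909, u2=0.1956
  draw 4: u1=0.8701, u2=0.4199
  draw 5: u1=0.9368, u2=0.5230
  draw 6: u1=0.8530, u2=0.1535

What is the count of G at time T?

t=0.000: G=2 R=3 E=2
Draw 1: a1=1.101, a2=0.474, a3=0.291, a4=0.420, a5=0.984, a0=3.270; τ=−ln(0.9200)/3.270=0.025 → t=0.025; u2·a0=0.5181·3.270=1.694; a1+a2=1.575 < 1.694 ≤ a1+…+a3=1.866 → R3 fires; G=2 R=4 E=3
Draw 2: a1=1.468, a2=0.632, a3=0.388, a4=0.630, a5=1.476, a0=4.594; τ=−ln(0.7417)/4.594=0.065 → t=0.091; u2·a0=0.4256·4.594=1.955; a1=1.468 < 1.955 ≤ a1+a2=2.100 → R2 fires; G=2 R=5 E=4
Draw 3: a1=1.835, a2=0.790, a3=0.485, a4=0.840, a5=1.968, a0=5.918; τ=−ln(0.1909)/5.918=0.280 → t=0.370; u2·a0=0.1956·5.918=1.158 ≤ a1=1.835 → R1 fires; G=2 R=4 E=5
Draw 4: a1=1.468, a2=0.632, a3=0.388, a4=1.050, a5=2.460, a0=5.998; τ=−ln(0.8701)/5.998=0.023 → t=0.394; u2·a0=0.4199·5.998=2.519; a1+…+a3=2.488 < 2.519 ≤ a1+…+a4=3.538 → R4 fires; G=3 R=5 E=4
Draw 5: a1=1.835, a2=0.790, a3=0.485, a4=0.840, a5=1.968, a0=5.918; τ=−ln(0.9368)/5.918=0.011 → t=0.405; u2·a0=0.5230·5.918=3.095; a1+a2=2.625 < 3.095 ≤ a1+…+a3=3.110 → R3 fires; G=3 R=6 E=5
Draw 6: a1=2.202, a2=0.948, a3=0.582, a4=1.050, a5=2.460, a0=7.242; τ=−ln(0.8530)/7.242=0.022 → t=0.427 > T=0.41: stop.
Read off G at T=0.41: 3

G at T = 3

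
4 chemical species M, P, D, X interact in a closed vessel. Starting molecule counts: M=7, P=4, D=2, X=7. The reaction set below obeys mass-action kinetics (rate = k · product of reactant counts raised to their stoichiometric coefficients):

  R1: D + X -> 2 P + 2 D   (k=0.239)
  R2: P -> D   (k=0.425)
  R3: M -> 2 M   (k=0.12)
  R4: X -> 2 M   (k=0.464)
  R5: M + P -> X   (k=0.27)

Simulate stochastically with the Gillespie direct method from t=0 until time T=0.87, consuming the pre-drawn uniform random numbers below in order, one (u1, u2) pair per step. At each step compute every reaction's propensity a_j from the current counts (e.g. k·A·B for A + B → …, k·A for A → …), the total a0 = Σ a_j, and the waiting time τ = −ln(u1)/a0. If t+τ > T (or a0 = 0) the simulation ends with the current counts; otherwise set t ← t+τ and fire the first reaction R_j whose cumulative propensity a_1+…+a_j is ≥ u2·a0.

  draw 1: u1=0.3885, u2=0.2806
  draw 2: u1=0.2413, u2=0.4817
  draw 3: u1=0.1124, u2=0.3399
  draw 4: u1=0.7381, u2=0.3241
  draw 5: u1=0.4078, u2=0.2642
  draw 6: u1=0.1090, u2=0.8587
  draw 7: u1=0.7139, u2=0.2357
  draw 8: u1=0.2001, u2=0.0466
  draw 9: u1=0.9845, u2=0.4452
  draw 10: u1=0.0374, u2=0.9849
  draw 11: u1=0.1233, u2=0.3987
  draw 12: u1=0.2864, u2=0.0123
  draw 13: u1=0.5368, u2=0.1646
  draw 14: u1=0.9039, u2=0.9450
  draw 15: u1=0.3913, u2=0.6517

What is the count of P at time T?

P at T = 7

t=0.000: M=7 P=4 D=2 X=7
Draw 1: a1=3.346, a2=1.700, a3=0.840, a4=3.248, a5=7.560, a0=16.694; τ=−ln(0.3885)/16.694=0.057 → t=0.057; u2·a0=0.2806·16.694=4.684; a1=3.346 < 4.684 ≤ a1+a2=5.046 → R2 fires; M=7 P=3 D=3 X=7
Draw 2: a1=5.019, a2=1.275, a3=0.840, a4=3.248, a5=5.670, a0=16.052; τ=−ln(0.2413)/16.052=0.089 → t=0.145; u2·a0=0.4817·16.052=7.732; a1+…+a3=7.134 < 7.732 ≤ a1+…+a4=10.382 → R4 fires; M=9 P=3 D=3 X=6
Draw 3: a1=4.302, a2=1.275, a3=1.080, a4=2.784, a5=7.290, a0=16.731; τ=−ln(0.1124)/16.731=0.131 → t=0.276; u2·a0=0.3399·16.731=5.687; a1+a2=5.577 < 5.687 ≤ a1+…+a3=6.657 → R3 fires; M=10 P=3 D=3 X=6
Draw 4: a1=4.302, a2=1.275, a3=1.200, a4=2.784, a5=8.100, a0=17.661; τ=−ln(0.7381)/17.661=0.017 → t=0.293; u2·a0=0.3241·17.661=5.724; a1+a2=5.577 < 5.724 ≤ a1+…+a3=6.777 → R3 fires; M=11 P=3 D=3 X=6
Draw 5: a1=4.302, a2=1.275, a3=1.320, a4=2.784, a5=8.910, a0=18.591; τ=−ln(0.4078)/18.591=0.048 → t=0.341; u2·a0=0.2642·18.591=4.912; a1=4.302 < 4.912 ≤ a1+a2=5.577 → R2 fires; M=11 P=2 D=4 X=6
Draw 6: a1=5.736, a2=0.850, a3=1.320, a4=2.784, a5=5.940, a0=16.630; τ=−ln(0.1090)/16.630=0.133 → t=0.475; u2·a0=0.8587·16.630=14.280; a1+…+a4=10.690 < 14.280 ≤ a1+…+a5=16.630 → R5 fires; M=10 P=1 D=4 X=7
Draw 7: a1=6.692, a2=0.425, a3=1.200, a4=3.248, a5=2.700, a0=14.265; τ=−ln(0.7139)/14.265=0.024 → t=0.498; u2·a0=0.2357·14.265=3.362 ≤ a1=6.692 → R1 fires; M=10 P=3 D=5 X=6
Draw 8: a1=7.170, a2=1.275, a3=1.200, a4=2.784, a5=8.100, a0=20.529; τ=−ln(0.2001)/20.529=0.078 → t=0.577; u2·a0=0.0466·20.529=0.957 ≤ a1=7.170 → R1 fires; M=10 P=5 D=6 X=5
Draw 9: a1=7.170, a2=2.125, a3=1.200, a4=2.320, a5=13.500, a0=26.315; τ=−ln(0.9845)/26.315=0.001 → t=0.577; u2·a0=0.4452·26.315=11.715; a1+…+a3=10.495 < 11.715 ≤ a1+…+a4=12.815 → R4 fires; M=12 P=5 D=6 X=4
Draw 10: a1=5.736, a2=2.125, a3=1.440, a4=1.856, a5=16.200, a0=27.357; τ=−ln(0.0374)/27.357=0.120 → t=0.697; u2·a0=0.9849·27.357=26.944; a1+…+a4=11.157 < 26.944 ≤ a1+…+a5=27.357 → R5 fires; M=11 P=4 D=6 X=5
Draw 11: a1=7.170, a2=1.700, a3=1.320, a4=2.320, a5=11.880, a0=24.390; τ=−ln(0.1233)/24.390=0.086 → t=0.783; u2·a0=0.3987·24.390=9.724; a1+a2=8.870 < 9.724 ≤ a1+…+a3=10.190 → R3 fires; M=12 P=4 D=6 X=5
Draw 12: a1=7.170, a2=1.700, a3=1.440, a4=2.320, a5=12.960, a0=25.590; τ=−ln(0.2864)/25.590=0.049 → t=0.832; u2·a0=0.0123·25.590=0.315 ≤ a1=7.170 → R1 fires; M=12 P=6 D=7 X=4
Draw 13: a1=6.692, a2=2.550, a3=1.440, a4=1.856, a5=19.440, a0=31.978; τ=−ln(0.5368)/31.978=0.019 → t=0.851; u2·a0=0.1646·31.978=5.264 ≤ a1=6.692 → R1 fires; M=12 P=8 D=8 X=3
Draw 14: a1=5.736, a2=3.400, a3=1.440, a4=1.392, a5=25.920, a0=37.888; τ=−ln(0.9039)/37.888=0.003 → t=0.854; u2·a0=0.9450·37.888=35.804; a1+…+a4=11.968 < 35.804 ≤ a1+…+a5=37.888 → R5 fires; M=11 P=7 D=8 X=4
Draw 15: a1=7.648, a2=2.975, a3=1.320, a4=1.856, a5=20.790, a0=34.589; τ=−ln(0.3913)/34.589=0.027 → t=0.881 > T=0.87: stop.
Read off P at T=0.87: 7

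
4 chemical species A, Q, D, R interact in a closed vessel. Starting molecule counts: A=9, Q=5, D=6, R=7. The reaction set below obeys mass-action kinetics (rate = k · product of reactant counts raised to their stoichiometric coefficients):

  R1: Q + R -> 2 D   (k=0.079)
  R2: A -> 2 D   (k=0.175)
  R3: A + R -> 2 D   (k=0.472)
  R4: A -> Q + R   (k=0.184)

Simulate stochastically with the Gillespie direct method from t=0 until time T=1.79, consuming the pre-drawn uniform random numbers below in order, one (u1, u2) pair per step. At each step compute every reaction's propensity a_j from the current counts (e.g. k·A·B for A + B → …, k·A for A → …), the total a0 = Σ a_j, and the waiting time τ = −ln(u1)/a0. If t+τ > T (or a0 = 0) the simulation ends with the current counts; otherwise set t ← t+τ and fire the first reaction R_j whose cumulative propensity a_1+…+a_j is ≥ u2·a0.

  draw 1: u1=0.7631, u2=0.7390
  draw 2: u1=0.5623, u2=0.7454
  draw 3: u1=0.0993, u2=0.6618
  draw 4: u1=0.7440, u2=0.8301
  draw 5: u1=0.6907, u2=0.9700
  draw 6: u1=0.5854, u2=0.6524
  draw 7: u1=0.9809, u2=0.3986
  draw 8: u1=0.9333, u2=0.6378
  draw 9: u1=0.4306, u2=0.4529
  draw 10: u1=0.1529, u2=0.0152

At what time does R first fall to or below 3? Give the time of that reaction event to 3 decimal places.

Threshold first reached at t = 0.158

t=0.000: A=9 Q=5 D=6 R=7
Draw 1: a1=2.765, a2=1.575, a3=29.736, a4=1.656, a0=35.732; τ=−ln(0.7631)/35.732=0.008 → t=0.008; u2·a0=0.7390·35.732=26.406; a1+a2=4.340 < 26.406 ≤ a1+…+a3=34.076 → R3 fires; A=8 Q=5 D=8 R=6
Draw 2: a1=2.370, a2=1.400, a3=22.656, a4=1.472, a0=27.898; τ=−ln(0.5623)/27.898=0.021 → t=0.028; u2·a0=0.7454·27.898=20.795; a1+a2=3.770 < 20.795 ≤ a1+…+a3=26.426 → R3 fires; A=7 Q=5 D=10 R=5
Draw 3: a1=1.975, a2=1.225, a3=16.520, a4=1.288, a0=21.008; τ=−ln(0.0993)/21.008=0.110 → t=0.138; u2·a0=0.6618·21.008=13.903; a1+a2=3.200 < 13.903 ≤ a1+…+a3=19.720 → R3 fires; A=6 Q=5 D=12 R=4
Draw 4: a1=1.580, a2=1.050, a3=11.328, a4=1.104, a0=15.062; τ=−ln(0.7440)/15.062=0.020 → t=0.158; u2·a0=0.8301·15.062=12.503; a1+a2=2.630 < 12.503 ≤ a1+…+a3=13.958 → R3 fires; A=5 Q=5 D=14 R=3
Draw 5: a1=1.185, a2=0.875, a3=7.080, a4=0.920, a0=10.060; τ=−ln(0.6907)/10.060=0.037 → t=0.195; u2·a0=0.9700·10.060=9.758; a1+…+a3=9.140 < 9.758 ≤ a1+…+a4=10.060 → R4 fires; A=4 Q=6 D=14 R=4
Draw 6: a1=1.896, a2=0.700, a3=7.552, a4=0.736, a0=10.884; τ=−ln(0.5854)/10.884=0.049 → t=0.244; u2·a0=0.6524·10.884=7.101; a1+a2=2.596 < 7.101 ≤ a1+…+a3=10.148 → R3 fires; A=3 Q=6 D=16 R=3
Draw 7: a1=1.422, a2=0.525, a3=4.248, a4=0.552, a0=6.747; τ=−ln(0.9809)/6.747=0.003 → t=0.247; u2·a0=0.3986·6.747=2.689; a1+a2=1.947 < 2.689 ≤ a1+…+a3=6.195 → R3 fires; A=2 Q=6 D=18 R=2
Draw 8: a1=0.948, a2=0.350, a3=1.888, a4=0.368, a0=3.554; τ=−ln(0.9333)/3.554=0.019 → t=0.266; u2·a0=0.6378·3.554=2.267; a1+a2=1.298 < 2.267 ≤ a1+…+a3=3.186 → R3 fires; A=1 Q=6 D=20 R=1
Draw 9: a1=0.474, a2=0.175, a3=0.472, a4=0.184, a0=1.305; τ=−ln(0.4306)/1.305=0.646 → t=0.912; u2·a0=0.4529·1.305=0.591; a1=0.474 < 0.591 ≤ a1+a2=0.649 → R2 fires; A=0 Q=6 D=22 R=1
Draw 10: a1=0.474, a2=0.000, a3=0.000, a4=0.000, a0=0.474; τ=−ln(0.1529)/0.474=3.962 → t=4.874 > T=1.79: stop.
R first becomes ≤ 3 when it reaches 3 at the event at t=0.158.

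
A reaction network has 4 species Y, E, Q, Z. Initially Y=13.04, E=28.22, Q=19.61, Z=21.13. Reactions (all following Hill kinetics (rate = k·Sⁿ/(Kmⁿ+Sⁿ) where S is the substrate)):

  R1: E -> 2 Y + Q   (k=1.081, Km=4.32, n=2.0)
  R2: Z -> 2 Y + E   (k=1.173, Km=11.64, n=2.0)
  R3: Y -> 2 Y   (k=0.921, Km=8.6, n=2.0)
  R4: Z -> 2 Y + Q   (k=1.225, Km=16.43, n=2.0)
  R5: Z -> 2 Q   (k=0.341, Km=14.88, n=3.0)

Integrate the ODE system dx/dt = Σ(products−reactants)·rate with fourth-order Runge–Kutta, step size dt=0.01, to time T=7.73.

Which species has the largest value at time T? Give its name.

Dominant species at T: Y

RK4 with dt=0.01: 773 steps to T=7.73. Trajectory (selected grid times):
t=0.00: Y=13.04 E=28.22 Q=19.61 Z=21.13
t=0.86: Y=18.25 E=28.07 Q=21.58 Z=19.52
t=1.72: Y=23.39 E=27.89 Q=23.47 Z=18.00
t=2.58: Y=28.42 E=27.68 Q=25.29 Z=16.58
t=3.44: Y=33.30 E=27.43 Q=27.03 Z=15.25
t=4.29: Y=37.97 E=27.14 Q=28.67 Z=14.04
t=5.15: Y=42.54 E=26.81 Q=30.25 Z=12.91
t=6.01: Y=46.96 E=26.44 Q=31.75 Z=11.89
t=6.87: Y=51.21 E=26.03 Q=33.18 Z=10.96
t=7.73: Y=55.31 E=25.58 Q=34.55 Z=10.12
At T=7.73: Y=55.31 E=25.58 Q=34.55 Z=10.12; the largest is Y.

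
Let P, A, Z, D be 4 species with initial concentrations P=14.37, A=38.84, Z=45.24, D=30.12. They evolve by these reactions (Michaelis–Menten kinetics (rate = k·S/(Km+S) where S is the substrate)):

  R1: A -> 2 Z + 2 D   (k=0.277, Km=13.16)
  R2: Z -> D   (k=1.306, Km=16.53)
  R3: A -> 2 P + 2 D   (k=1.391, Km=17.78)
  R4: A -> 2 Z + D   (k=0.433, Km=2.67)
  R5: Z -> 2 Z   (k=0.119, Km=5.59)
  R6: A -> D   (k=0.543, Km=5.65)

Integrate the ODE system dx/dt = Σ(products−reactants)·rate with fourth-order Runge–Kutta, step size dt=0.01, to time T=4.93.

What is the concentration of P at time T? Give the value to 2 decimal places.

P at T = 23.35

RK4 with dt=0.01: 493 steps to T=4.93. Trajectory (selected grid times):
t=0.00: P=14.37 A=38.84 Z=45.24 D=30.12
t=0.55: P=15.41 A=37.72 Z=45.44 D=32.40
t=1.10: P=16.45 A=36.61 Z=45.64 D=34.67
t=1.64: P=17.46 A=35.53 Z=45.84 D=36.88
t=2.19: P=18.47 A=34.43 Z=46.03 D=39.13
t=2.74: P=19.47 A=33.34 Z=46.22 D=41.35
t=3.29: P=20.47 A=32.26 Z=46.41 D=43.57
t=3.83: P=21.43 A=31.21 Z=46.59 D=45.73
t=4.38: P=22.40 A=30.15 Z=46.77 D=47.91
t=4.93: P=23.35 A=29.09 Z=46.94 D=50.08
Read off P at T=4.93: 23.35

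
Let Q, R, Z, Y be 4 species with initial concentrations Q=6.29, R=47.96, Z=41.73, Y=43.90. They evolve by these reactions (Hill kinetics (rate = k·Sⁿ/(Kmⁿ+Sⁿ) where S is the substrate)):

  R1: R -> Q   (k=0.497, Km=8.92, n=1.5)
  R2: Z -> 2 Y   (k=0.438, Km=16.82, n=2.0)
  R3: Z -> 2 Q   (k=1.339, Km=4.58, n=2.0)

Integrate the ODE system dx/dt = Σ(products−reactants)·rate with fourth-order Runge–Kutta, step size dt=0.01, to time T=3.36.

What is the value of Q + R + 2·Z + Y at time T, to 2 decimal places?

Check how each reaction changes W = Q + R + 2·Z + Y (weight of products minus weight of reactants):
R1: R -> Q: (1·1) − (1·1) = 1 − 1 = 0
R2: Z -> 2 Y: (1·2) − (2·1) = 2 − 2 = 0
R3: Z -> 2 Q: (1·2) − (2·1) = 2 − 2 = 0
Every reaction leaves W unchanged, so W is conserved and no simulation is needed: W(T) = W(0) = 6.29 + 47.96 + 2·41.73 + 43.90 = 181.61

Value at T = 181.61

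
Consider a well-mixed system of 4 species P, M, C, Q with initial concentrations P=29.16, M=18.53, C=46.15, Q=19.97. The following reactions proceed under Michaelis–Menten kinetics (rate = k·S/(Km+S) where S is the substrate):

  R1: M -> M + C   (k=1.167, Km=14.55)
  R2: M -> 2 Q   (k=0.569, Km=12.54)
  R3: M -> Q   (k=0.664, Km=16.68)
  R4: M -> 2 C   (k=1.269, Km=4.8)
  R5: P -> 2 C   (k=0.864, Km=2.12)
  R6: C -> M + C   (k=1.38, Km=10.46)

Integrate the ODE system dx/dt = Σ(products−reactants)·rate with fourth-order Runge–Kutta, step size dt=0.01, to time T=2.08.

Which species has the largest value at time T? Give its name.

RK4 with dt=0.01: 208 steps to T=2.08. Trajectory (selected grid times):
t=0.00: P=29.16 M=18.53 C=46.15 Q=19.97
t=0.23: P=28.97 M=18.40 C=47.13 Q=20.21
t=0.46: P=28.79 M=18.27 C=48.12 Q=20.44
t=0.69: P=28.60 M=18.14 C=49.10 Q=20.68
t=0.92: P=28.42 M=18.02 C=50.08 Q=20.91
t=1.16: P=28.23 M=17.89 C=51.10 Q=21.15
t=1.39: P=28.04 M=17.77 C=52.08 Q=21.39
t=1.62: P=27.86 M=17.65 C=53.05 Q=21.62
t=1.85: P=27.67 M=17.53 C=54.03 Q=21.85
t=2.08: P=27.49 M=17.41 C=55.00 Q=22.08
At T=2.08: P=27.49 M=17.41 C=55.00 Q=22.08; the largest is C.

Dominant species at T: C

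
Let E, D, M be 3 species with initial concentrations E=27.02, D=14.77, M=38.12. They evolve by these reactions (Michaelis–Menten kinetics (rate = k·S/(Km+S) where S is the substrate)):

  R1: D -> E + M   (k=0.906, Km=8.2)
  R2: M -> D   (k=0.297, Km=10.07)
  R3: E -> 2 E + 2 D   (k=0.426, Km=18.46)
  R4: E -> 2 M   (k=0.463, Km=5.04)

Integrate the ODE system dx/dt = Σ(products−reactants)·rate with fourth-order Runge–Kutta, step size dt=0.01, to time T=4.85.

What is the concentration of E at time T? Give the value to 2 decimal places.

E at T = 29.21

RK4 with dt=0.01: 485 steps to T=4.85. Trajectory (selected grid times):
t=0.00: E=27.02 D=14.77 M=38.12
t=0.54: E=27.26 D=14.86 M=38.73
t=1.08: E=27.50 D=14.94 M=39.34
t=1.62: E=27.75 D=15.03 M=39.95
t=2.16: E=27.99 D=15.12 M=40.56
t=2.69: E=28.23 D=15.21 M=41.16
t=3.23: E=28.47 D=15.30 M=41.78
t=3.77: E=28.72 D=15.39 M=42.39
t=4.31: E=28.97 D=15.48 M=43.01
t=4.85: E=29.21 D=15.57 M=43.62
Read off E at T=4.85: 29.21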